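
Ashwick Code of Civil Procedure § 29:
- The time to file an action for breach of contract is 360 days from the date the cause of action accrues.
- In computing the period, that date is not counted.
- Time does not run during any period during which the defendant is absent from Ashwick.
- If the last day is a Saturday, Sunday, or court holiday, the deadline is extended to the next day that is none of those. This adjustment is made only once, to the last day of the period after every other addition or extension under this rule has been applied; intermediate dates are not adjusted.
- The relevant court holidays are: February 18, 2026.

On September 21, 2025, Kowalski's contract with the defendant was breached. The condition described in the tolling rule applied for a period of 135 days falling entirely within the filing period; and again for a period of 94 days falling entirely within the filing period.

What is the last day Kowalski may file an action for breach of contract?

360 days after September 21, 2025 is September 16, 2026.
Tolling adds 135 days: September 16, 2026 + 135 days = January 29, 2027.
Tolling adds 94 days: January 29, 2027 + 94 days = May 3, 2027.
May 3, 2027 is a Monday and not a court holiday, so no extension applies.

May 3, 2027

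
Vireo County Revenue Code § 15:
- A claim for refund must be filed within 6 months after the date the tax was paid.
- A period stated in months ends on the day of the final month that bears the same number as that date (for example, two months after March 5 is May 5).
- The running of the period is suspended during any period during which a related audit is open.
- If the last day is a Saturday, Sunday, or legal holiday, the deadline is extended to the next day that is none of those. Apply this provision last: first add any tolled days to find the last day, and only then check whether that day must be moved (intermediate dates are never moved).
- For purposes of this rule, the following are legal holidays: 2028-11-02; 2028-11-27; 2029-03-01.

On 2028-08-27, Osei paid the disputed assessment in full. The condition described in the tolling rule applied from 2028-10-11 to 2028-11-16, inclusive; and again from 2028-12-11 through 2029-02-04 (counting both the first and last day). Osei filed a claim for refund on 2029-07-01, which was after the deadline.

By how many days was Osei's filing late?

31 days

6 months after 2028-08-27 is February 27, 2029.
From October 11, 2028 through November 16, 2028 inclusive is 37 days; tolling adds 37 days: February 27, 2029 + 37 days = April 5, 2029.
From December 11, 2028 through February 4, 2029 inclusive is 56 days; tolling adds 56 days: April 5, 2029 + 56 days = May 31, 2029.
May 31, 2029 is a Thursday and not a legal holiday, so no extension applies.
The deadline is May 31, 2029; from May 31, 2029 to July 1, 2029 is 31 days.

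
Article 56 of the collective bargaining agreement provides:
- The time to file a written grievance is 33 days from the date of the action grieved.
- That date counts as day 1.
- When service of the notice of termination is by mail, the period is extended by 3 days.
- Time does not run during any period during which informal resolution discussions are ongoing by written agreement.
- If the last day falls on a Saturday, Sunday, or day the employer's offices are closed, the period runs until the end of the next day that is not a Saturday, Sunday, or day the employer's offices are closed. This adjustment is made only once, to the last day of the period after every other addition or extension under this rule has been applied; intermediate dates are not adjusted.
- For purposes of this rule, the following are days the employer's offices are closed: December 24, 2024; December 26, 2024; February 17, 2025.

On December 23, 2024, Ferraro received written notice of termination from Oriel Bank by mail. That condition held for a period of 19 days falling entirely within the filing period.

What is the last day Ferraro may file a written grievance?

Counting December 23, 2024 as day 1, day 33 is January 24, 2025.
Service was by mail, adding 3 days: January 24, 2025 + 3 days = January 27, 2025.
Tolling adds 19 days: January 27, 2025 + 19 days = February 15, 2025.
February 15, 2025 is Saturday; February 16, 2025 is Sunday; February 17, 2025 is a listed holiday. The next qualifying day is February 18, 2025.

February 18, 2025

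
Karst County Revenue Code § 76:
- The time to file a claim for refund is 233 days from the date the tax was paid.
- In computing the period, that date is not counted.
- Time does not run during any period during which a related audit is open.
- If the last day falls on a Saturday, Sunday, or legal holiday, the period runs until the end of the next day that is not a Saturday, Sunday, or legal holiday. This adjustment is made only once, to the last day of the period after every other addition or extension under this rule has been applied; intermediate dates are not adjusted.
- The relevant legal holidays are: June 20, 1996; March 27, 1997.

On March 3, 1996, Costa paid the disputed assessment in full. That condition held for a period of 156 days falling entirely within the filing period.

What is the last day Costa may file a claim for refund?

March 28, 1997

233 days after March 3, 1996 is October 22, 1996.
Tolling adds 156 days: October 22, 1996 + 156 days = March 27, 1997.
March 27, 1997 is a listed holiday. The next qualifying day is March 28, 1997.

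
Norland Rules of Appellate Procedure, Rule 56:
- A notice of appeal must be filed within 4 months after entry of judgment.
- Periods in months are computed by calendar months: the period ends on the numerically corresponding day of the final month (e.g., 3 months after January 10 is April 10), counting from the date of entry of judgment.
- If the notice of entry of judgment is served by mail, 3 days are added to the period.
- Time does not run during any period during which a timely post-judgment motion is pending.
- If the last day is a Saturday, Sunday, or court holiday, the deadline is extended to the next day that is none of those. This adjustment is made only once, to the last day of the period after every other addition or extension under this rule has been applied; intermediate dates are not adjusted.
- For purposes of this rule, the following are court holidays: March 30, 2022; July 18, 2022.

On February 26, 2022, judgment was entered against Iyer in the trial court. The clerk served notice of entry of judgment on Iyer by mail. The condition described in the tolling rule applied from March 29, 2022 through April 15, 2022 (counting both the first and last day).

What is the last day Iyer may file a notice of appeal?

July 19, 2022

4 months after February 26, 2022 is June 26, 2022.
Service was by mail, adding 3 days: June 26, 2022 + 3 days = June 29, 2022.
From March 29, 2022 through April 15, 2022 inclusive is 18 days; tolling adds 18 days: June 29, 2022 + 18 days = July 17, 2022.
July 17, 2022 is Sunday; July 18, 2022 is a listed holiday. The next qualifying day is July 19, 2022.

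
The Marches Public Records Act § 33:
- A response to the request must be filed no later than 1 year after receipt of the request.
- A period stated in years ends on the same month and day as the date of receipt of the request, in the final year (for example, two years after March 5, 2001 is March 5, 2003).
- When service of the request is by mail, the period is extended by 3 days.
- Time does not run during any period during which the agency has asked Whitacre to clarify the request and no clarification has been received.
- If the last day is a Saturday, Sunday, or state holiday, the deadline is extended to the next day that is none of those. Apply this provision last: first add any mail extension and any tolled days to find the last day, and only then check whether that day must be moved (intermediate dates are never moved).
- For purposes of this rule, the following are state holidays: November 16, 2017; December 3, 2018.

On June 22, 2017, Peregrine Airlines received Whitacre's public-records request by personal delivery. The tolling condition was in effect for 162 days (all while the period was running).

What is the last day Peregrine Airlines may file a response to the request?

December 4, 2018

1 year after June 22, 2017 is June 22, 2018.
Service was not by mail, so no mail extension applies.
Tolling adds 162 days: June 22, 2018 + 162 days = December 1, 2018.
December 1, 2018 is Saturday; December 2, 2018 is Sunday; December 3, 2018 is a listed holiday. The next qualifying day is December 4, 2018.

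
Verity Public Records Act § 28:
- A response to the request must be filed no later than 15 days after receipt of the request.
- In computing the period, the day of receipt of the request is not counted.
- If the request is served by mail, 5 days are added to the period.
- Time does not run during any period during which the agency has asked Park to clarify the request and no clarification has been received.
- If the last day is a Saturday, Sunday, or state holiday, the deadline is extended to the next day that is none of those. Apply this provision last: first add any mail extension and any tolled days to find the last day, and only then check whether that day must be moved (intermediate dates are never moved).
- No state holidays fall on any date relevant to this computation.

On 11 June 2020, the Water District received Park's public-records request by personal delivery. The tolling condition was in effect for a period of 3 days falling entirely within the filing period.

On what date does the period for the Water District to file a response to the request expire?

15 days after 11 June 2020 is June 26, 2020.
Service was not by mail, so no mail extension applies.
Tolling adds 3 days: June 26, 2020 + 3 days = June 29, 2020.
June 29, 2020 is a Monday and not a state holiday, so no extension applies.

June 29, 2020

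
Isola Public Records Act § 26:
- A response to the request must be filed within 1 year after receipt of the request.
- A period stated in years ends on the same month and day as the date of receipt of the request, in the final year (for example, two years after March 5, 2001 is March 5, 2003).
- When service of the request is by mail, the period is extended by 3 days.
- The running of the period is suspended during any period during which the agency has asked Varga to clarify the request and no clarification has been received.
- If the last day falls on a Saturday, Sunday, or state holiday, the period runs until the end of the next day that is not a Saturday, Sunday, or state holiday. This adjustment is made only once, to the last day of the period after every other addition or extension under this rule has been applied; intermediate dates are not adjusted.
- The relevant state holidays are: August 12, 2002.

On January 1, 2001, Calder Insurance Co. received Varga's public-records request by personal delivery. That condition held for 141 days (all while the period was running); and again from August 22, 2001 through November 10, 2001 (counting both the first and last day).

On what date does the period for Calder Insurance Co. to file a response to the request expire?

August 13, 2002

1 year after January 1, 2001 is January 1, 2002.
Service was not by mail, so no mail extension applies.
Tolling adds 141 days: January 1, 2002 + 141 days = May 22, 2002.
From August 22, 2001 through November 10, 2001 inclusive is 81 days; tolling adds 81 days: May 22, 2002 + 81 days = August 11, 2002.
August 11, 2002 is Sunday; August 12, 2002 is a listed holiday. The next qualifying day is August 13, 2002.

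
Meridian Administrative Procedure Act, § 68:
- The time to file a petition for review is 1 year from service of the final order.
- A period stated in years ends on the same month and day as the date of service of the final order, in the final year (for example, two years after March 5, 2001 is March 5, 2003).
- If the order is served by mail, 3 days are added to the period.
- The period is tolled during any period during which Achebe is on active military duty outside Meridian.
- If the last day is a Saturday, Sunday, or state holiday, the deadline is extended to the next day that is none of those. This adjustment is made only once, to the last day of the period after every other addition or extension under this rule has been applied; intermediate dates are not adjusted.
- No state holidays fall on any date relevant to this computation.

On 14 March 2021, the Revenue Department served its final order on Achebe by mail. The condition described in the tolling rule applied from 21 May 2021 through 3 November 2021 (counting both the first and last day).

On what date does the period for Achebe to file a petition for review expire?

1 year after 14 March 2021 is March 14, 2022.
Service was by mail, adding 3 days: March 14, 2022 + 3 days = March 17, 2022.
From May 21, 2021 through November 3, 2021 inclusive is 167 days; tolling adds 167 days: March 17, 2022 + 167 days = August 31, 2022.
August 31, 2022 is a Wednesday and not a state holiday, so no extension applies.

August 31, 2022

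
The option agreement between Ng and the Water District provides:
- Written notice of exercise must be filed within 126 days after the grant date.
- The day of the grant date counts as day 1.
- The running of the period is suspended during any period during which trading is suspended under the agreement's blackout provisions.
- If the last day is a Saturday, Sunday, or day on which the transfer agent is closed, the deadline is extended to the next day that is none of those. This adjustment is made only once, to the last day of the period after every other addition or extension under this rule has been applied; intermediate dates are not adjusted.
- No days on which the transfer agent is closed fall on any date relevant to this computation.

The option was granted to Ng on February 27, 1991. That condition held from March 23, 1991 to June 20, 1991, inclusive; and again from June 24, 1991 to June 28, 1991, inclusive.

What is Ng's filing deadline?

Counting February 27, 1991 as day 1, day 126 is July 2, 1991.
From March 23, 1991 through June 20, 1991 inclusive is 90 days; tolling adds 90 days: July 2, 1991 + 90 days = September 30, 1991.
From June 24, 1991 through June 28, 1991 inclusive is 5 days; tolling adds 5 days: September 30, 1991 + 5 days = October 5, 1991.
October 5, 1991 is Saturday; October 6, 1991 is Sunday. The next qualifying day is October 7, 1991.

October 7, 1991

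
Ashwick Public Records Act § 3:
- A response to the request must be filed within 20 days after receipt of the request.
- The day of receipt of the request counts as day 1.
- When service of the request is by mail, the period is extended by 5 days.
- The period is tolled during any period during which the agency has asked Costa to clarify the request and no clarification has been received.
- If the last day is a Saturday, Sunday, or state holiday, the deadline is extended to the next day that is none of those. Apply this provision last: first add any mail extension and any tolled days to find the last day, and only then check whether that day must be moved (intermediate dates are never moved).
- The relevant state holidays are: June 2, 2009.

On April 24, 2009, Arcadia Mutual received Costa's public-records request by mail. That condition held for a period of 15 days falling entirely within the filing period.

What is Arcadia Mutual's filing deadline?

June 3, 2009

Counting April 24, 2009 as day 1, day 20 is May 13, 2009.
Service was by mail, adding 5 days: May 13, 2009 + 5 days = May 18, 2009.
Tolling adds 15 days: May 18, 2009 + 15 days = June 2, 2009.
June 2, 2009 is a listed holiday. The next qualifying day is June 3, 2009.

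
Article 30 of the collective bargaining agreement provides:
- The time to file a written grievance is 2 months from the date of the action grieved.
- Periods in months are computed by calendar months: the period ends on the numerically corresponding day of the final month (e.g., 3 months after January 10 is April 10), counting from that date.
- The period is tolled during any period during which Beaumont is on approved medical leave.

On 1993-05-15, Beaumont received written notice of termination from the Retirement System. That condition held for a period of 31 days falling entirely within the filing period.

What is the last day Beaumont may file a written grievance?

August 15, 1993

2 months after 1993-05-15 is July 15, 1993.
Tolling adds 31 days: July 15, 1993 + 31 days = August 15, 1993.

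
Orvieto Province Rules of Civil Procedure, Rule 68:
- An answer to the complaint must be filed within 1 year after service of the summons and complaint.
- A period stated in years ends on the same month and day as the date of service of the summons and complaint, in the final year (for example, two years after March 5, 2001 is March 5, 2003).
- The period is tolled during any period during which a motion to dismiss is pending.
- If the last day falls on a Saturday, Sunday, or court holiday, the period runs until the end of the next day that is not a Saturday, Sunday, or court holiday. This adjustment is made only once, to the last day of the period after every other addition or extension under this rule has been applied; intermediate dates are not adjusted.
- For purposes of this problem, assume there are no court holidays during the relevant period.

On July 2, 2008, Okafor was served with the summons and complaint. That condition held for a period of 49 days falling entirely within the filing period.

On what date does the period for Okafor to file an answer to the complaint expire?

1 year after July 2, 2008 is July 2, 2009.
Tolling adds 49 days: July 2, 2009 + 49 days = August 20, 2009.
August 20, 2009 is a Thursday and not a court holiday, so no extension applies.

August 20, 2009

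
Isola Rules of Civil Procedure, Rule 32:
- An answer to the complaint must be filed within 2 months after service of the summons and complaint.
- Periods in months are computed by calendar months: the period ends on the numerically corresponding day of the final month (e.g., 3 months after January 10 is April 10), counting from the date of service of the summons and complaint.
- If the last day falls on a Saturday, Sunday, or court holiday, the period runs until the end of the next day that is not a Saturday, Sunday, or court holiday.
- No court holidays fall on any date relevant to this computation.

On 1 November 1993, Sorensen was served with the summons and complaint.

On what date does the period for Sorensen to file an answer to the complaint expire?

2 months after 1 November 1993 is January 1, 1994.
January 1, 1994 is Saturday; January 2, 1994 is Sunday. The next qualifying day is January 3, 1994.

January 3, 1994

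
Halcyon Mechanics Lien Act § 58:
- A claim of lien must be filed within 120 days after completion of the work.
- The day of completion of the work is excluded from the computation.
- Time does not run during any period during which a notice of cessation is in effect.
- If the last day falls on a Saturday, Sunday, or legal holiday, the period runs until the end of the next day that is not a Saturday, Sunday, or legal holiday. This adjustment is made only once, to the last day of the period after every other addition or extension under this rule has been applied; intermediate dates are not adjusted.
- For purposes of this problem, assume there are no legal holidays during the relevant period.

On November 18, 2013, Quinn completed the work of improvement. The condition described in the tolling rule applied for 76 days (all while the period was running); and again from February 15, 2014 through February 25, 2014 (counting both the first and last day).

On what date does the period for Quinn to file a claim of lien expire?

June 13, 2014

120 days after November 18, 2013 is March 18, 2014.
Tolling adds 76 days: March 18, 2014 + 76 days = June 2, 2014.
From February 15, 2014 through February 25, 2014 inclusive is 11 days; tolling adds 11 days: June 2, 2014 + 11 days = June 13, 2014.
June 13, 2014 is a Friday and not a legal holiday, so no extension applies.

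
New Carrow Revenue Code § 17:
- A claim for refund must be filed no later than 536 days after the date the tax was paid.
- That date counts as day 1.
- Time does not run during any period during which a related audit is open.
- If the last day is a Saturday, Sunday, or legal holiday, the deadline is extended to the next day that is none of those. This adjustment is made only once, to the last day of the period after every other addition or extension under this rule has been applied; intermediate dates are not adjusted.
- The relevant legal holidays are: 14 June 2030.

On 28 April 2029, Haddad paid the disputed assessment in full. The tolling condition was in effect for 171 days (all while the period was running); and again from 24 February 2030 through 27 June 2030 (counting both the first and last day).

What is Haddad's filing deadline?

August 6, 2031

Counting 28 April 2029 as day 1, day 536 is October 15, 2030.
Tolling adds 171 days: October 15, 2030 + 171 days = April 4, 2031.
From February 24, 2030 through June 27, 2030 inclusive is 124 days; tolling adds 124 days: April 4, 2031 + 124 days = August 6, 2031.
August 6, 2031 is a Wednesday and not a legal holiday, so no extension applies.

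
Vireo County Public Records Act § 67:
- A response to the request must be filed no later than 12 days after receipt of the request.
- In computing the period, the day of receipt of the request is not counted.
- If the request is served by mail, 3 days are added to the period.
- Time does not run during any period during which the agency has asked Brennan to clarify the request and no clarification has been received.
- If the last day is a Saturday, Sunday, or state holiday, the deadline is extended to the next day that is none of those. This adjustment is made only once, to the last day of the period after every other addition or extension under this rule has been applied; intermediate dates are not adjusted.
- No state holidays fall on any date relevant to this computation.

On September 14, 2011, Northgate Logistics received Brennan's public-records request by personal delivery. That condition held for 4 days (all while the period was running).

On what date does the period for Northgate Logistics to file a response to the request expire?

September 30, 2011

12 days after September 14, 2011 is September 26, 2011.
Service was not by mail, so no mail extension applies.
Tolling adds 4 days: September 26, 2011 + 4 days = September 30, 2011.
September 30, 2011 is a Friday and not a state holiday, so no extension applies.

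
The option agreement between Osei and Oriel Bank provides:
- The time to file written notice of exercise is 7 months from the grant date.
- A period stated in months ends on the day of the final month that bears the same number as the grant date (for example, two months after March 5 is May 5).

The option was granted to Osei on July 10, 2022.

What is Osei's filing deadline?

February 10, 2023

7 months after July 10, 2022 is February 10, 2023.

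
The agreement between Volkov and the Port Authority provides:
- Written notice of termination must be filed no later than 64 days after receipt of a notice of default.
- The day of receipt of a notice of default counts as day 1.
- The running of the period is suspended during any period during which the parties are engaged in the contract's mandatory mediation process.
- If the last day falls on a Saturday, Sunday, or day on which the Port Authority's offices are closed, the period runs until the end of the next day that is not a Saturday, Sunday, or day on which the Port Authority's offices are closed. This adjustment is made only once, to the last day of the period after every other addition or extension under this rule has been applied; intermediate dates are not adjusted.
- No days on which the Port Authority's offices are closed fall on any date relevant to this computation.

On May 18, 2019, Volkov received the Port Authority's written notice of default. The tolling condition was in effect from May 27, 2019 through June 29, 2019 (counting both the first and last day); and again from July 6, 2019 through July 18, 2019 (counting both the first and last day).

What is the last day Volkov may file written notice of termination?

September 5, 2019

Counting May 18, 2019 as day 1, day 64 is July 20, 2019.
From May 27, 2019 through June 29, 2019 inclusive is 34 days; tolling adds 34 days: July 20, 2019 + 34 days = August 23, 2019.
From July 6, 2019 through July 18, 2019 inclusive is 13 days; tolling adds 13 days: August 23, 2019 + 13 days = September 5, 2019.
September 5, 2019 is a Thursday and not a day on which the Port Authority's offices are closed, so no extension applies.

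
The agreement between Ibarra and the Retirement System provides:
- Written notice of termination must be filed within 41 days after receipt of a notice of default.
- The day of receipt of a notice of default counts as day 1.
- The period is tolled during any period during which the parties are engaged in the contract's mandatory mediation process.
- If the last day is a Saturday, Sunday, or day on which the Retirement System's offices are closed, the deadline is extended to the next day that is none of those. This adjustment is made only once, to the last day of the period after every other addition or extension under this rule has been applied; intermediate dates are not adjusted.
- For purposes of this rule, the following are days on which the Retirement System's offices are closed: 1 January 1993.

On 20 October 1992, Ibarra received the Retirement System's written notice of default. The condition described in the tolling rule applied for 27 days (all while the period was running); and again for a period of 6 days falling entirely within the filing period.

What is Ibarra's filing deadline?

Counting 20 October 1992 as day 1, day 41 is November 29, 1992.
Tolling adds 27 days: November 29, 1992 + 27 days = December 26, 1992.
Tolling adds 6 days: December 26, 1992 + 6 days = January 1, 1993.
January 1, 1993 is a listed holiday; January 2, 1993 is Saturday; January 3, 1993 is Sunday. The next qualifying day is January 4, 1993.

January 4, 1993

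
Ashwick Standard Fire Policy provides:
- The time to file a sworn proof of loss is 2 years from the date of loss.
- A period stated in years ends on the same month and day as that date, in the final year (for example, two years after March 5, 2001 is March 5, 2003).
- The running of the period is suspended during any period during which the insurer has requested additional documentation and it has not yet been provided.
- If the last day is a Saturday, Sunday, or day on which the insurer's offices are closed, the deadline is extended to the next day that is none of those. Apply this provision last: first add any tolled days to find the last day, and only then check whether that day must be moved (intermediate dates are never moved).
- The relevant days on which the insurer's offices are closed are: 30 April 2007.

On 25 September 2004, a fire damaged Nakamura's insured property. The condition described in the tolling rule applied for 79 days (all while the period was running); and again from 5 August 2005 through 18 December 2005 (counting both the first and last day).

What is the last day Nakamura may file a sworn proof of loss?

May 1, 2007

2 years after 25 September 2004 is September 25, 2006.
Tolling adds 79 days: September 25, 2006 + 79 days = December 13, 2006.
From August 5, 2005 through December 18, 2005 inclusive is 136 days; tolling adds 136 days: December 13, 2006 + 136 days = April 28, 2007.
April 28, 2007 is Saturday; April 29, 2007 is Sunday; April 30, 2007 is a listed holiday. The next qualifying day is May 1, 2007.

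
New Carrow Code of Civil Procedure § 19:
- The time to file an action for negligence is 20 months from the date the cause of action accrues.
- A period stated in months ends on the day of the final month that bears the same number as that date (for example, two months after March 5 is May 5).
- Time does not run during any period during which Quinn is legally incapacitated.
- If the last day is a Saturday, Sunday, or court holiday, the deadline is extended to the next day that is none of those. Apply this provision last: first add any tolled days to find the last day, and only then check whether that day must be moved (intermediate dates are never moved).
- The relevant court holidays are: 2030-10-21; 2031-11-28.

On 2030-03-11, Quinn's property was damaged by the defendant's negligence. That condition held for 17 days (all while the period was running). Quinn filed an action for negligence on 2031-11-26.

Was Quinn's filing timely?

20 months after 2030-03-11 is November 11, 2031.
Tolling adds 17 days: November 11, 2031 + 17 days = November 28, 2031.
November 28, 2031 is a listed holiday; November 29, 2031 is Saturday; November 30, 2031 is Sunday. The next qualifying day is December 1, 2031.
The deadline is December 1, 2031; the filing on November 26, 2031 is on or before that date.

Yes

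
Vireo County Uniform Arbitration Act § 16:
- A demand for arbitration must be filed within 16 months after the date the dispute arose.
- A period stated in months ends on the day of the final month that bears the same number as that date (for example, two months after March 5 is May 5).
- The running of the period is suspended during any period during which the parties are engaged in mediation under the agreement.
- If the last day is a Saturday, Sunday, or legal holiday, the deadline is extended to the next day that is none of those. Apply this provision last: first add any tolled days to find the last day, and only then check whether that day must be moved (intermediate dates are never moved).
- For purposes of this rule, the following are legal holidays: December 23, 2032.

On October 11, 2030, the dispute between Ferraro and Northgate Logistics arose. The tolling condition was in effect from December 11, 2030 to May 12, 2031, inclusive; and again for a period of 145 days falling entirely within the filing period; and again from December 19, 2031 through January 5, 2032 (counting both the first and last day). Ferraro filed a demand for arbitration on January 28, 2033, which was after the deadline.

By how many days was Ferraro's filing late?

16 months after October 11, 2030 is February 11, 2032.
From December 11, 2030 through May 12, 2031 inclusive is 153 days; tolling adds 153 days: February 11, 2032 + 153 days = July 13, 2032.
Tolling adds 145 days: July 13, 2032 + 145 days = December 5, 2032.
From December 19, 2031 through January 5, 2032 inclusive is 18 days; tolling adds 18 days: December 5, 2032 + 18 days = December 23, 2032.
December 23, 2032 is a listed holiday. The next qualifying day is December 24, 2032.
The deadline is December 24, 2032; from December 24, 2032 to January 28, 2033 is 35 days.

35 days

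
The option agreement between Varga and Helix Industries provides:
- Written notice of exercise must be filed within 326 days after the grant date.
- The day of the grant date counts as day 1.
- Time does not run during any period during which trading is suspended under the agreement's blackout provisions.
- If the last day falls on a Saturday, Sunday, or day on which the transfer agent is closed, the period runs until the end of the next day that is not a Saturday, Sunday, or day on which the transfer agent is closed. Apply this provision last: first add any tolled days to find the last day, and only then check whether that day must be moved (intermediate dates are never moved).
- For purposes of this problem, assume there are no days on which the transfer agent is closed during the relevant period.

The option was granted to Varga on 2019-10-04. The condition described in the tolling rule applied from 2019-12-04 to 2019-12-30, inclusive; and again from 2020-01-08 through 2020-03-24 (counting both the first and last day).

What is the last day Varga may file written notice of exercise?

Counting 2019-10-04 as day 1, day 326 is August 24, 2020.
From December 4, 2019 through December 30, 2019 inclusive is 27 days; tolling adds 27 days: August 24, 2020 + 27 days = September 20, 2020.
From January 8, 2020 through March 24, 2020 inclusive is 77 days; tolling adds 77 days: September 20, 2020 + 77 days = December 6, 2020.
December 6, 2020 is Sunday. The next qualifying day is December 7, 2020.

December 7, 2020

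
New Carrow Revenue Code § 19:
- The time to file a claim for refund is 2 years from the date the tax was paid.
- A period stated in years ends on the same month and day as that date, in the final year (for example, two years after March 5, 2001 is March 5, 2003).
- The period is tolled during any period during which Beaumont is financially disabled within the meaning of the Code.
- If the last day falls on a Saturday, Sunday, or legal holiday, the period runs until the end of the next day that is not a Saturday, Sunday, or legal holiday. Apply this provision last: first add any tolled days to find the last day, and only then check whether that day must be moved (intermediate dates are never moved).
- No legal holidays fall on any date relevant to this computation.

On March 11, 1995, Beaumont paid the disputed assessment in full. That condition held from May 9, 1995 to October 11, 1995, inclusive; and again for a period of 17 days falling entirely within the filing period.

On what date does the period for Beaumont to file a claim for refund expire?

September 1, 1997

2 years after March 11, 1995 is March 11, 1997.
From May 9, 1995 through October 11, 1995 inclusive is 156 days; tolling adds 156 days: March 11, 1997 + 156 days = August 14, 1997.
Tolling adds 17 days: August 14, 1997 + 17 days = August 31, 1997.
August 31, 1997 is Sunday. The next qualifying day is September 1, 1997.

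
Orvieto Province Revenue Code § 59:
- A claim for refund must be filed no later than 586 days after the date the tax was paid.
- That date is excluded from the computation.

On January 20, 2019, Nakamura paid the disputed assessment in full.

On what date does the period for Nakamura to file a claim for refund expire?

586 days after January 20, 2019 is August 28, 2020.

August 28, 2020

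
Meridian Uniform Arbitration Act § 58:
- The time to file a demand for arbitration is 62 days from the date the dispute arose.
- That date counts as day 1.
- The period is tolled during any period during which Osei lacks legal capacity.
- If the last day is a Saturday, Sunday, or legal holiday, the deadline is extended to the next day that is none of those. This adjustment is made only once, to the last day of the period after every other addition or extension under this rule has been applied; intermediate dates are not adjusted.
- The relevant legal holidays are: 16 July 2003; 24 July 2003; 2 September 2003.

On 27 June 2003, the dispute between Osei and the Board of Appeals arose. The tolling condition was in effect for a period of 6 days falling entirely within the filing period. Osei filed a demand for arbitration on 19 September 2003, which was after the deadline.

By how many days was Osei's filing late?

Counting 27 June 2003 as day 1, day 62 is August 27, 2003.
Tolling adds 6 days: August 27, 2003 + 6 days = September 2, 2003.
September 2, 2003 is a listed holiday. The next qualifying day is September 3, 2003.
The deadline is September 3, 2003; from September 3, 2003 to September 19, 2003 is 16 days.

16 days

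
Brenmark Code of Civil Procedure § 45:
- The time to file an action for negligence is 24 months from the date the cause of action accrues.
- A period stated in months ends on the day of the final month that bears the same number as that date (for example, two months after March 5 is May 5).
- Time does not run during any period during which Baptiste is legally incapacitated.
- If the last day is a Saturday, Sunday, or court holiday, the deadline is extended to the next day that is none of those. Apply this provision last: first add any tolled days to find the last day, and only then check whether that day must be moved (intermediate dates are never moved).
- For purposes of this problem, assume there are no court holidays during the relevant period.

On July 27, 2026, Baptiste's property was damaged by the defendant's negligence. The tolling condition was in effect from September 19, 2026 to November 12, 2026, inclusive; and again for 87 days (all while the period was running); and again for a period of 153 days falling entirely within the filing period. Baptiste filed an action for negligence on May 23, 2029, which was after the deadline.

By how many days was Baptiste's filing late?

5 days

24 months after July 27, 2026 is July 27, 2028.
From September 19, 2026 through November 12, 2026 inclusive is 55 days; tolling adds 55 days: July 27, 2028 + 55 days = September 20, 2028.
Tolling adds 87 days: September 20, 2028 + 87 days = December 16, 2028.
Tolling adds 153 days: December 16, 2028 + 153 days = May 18, 2029.
May 18, 2029 is a Friday and not a court holiday, so no extension applies.
The deadline is May 18, 2029; from May 18, 2029 to May 23, 2029 is 5 days.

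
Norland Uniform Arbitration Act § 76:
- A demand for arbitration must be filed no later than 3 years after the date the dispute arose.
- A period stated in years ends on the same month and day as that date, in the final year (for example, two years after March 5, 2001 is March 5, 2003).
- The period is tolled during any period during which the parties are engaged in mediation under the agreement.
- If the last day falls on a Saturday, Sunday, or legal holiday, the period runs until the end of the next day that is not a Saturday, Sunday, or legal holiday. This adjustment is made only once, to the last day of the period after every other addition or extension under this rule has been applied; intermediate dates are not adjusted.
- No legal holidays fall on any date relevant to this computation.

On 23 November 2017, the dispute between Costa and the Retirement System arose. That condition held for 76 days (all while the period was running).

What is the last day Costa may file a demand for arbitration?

February 8, 2021

3 years after 23 November 2017 is November 23, 2020.
Tolling adds 76 days: November 23, 2020 + 76 days = February 7, 2021.
February 7, 2021 is Sunday. The next qualifying day is February 8, 2021.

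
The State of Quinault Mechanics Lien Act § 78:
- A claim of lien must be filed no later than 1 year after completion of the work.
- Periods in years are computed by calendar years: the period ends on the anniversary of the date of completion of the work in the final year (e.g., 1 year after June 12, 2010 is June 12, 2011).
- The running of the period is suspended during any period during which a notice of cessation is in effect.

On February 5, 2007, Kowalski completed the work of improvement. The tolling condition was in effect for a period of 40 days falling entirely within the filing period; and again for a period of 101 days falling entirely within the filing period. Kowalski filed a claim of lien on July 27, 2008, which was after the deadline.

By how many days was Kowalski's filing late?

32 days

1 year after February 5, 2007 is February 5, 2008.
Tolling adds 40 days: February 5, 2008 + 40 days = March 16, 2008.
Tolling adds 101 days: March 16, 2008 + 101 days = June 25, 2008.
The deadline is June 25, 2008; from June 25, 2008 to July 27, 2008 is 32 days.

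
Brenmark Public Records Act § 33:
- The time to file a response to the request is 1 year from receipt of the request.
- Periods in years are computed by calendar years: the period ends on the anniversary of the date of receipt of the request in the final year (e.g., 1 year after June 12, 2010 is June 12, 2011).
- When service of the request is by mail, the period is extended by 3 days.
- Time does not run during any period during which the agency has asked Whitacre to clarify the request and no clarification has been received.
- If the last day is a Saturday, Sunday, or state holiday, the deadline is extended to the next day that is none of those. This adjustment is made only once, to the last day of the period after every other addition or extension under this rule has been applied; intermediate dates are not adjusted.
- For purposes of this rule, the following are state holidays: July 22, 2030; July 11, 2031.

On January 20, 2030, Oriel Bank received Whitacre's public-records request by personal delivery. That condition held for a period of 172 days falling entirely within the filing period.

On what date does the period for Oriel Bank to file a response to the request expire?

July 14, 2031

1 year after January 20, 2030 is January 20, 2031.
Service was not by mail, so no mail extension applies.
Tolling adds 172 days: January 20, 2031 + 172 days = July 11, 2031.
July 11, 2031 is a listed holiday; July 12, 2031 is Saturday; July 13, 2031 is Sunday. The next qualifying day is July 14, 2031.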